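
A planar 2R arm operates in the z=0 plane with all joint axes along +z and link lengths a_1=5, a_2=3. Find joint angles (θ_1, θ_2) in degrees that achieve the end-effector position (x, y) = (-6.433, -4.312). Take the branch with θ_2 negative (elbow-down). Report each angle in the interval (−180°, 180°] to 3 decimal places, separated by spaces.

cos θ_2 = (59.9768−5²−3²)/(2·5·3) = 0.8659; θ_2 = -30.0150° (elbow-down)
β = atan2(-4.3120,-6.4330) = -146.1663°; ψ = atan2(-1.5007,7.5977) = -11.1731°
θ_1 = β − ψ = -134.9932°

-134.993 -30.015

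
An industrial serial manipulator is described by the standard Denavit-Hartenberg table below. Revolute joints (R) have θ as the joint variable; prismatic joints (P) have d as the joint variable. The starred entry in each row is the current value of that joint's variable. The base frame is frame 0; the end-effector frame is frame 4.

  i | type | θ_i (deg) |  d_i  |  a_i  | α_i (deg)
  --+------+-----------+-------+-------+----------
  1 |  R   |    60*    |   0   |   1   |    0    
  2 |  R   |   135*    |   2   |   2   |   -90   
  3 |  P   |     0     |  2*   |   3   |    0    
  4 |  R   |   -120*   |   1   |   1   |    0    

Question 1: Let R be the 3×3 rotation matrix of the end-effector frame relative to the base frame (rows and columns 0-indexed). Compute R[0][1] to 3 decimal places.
-0.837

End-effector y-axis (col 1 of R) = (-0.8365,-0.2241,0.5000)
R[0][1] = -0.8365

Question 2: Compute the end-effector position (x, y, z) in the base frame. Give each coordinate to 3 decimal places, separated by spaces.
-3.070 -3.196 2.866

after link 1: o_1 = (0.5000, 0.8660, 0.0000)
after link 2: o_2 = (-1.4319, 0.3484, 2.0000)
after link 3: o_3 = (-3.8120, -2.3599, 2.0000)
after link 4: o_4 = (-3.0702, -3.1964, 2.8660)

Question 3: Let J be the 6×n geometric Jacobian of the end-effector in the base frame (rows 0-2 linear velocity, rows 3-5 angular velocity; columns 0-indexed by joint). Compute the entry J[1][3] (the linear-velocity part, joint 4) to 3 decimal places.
-0.224

axis z_3 = (0.2588,-0.9659,0.0000); lever o_n−o_3 = (0.7418,-0.8365,0.8660)
cross product → J_v[:, 3] = (-0.8365,-0.2241,0.5000)
J_ω[:, 3] = z_3
entry J[1][3] = -0.2241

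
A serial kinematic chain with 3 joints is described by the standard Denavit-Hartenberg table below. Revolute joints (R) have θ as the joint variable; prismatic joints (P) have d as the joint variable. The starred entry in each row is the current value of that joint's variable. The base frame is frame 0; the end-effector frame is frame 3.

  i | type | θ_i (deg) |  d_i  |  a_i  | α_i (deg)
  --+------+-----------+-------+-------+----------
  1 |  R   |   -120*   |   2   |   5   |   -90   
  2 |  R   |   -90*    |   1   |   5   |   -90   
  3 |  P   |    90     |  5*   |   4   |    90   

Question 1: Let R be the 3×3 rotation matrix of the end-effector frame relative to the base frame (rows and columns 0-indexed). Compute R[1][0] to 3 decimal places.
End-effector x-axis (col 0 of R) = (-0.8660,0.5000,0.0000)
R[1][0] = 0.5000

0.500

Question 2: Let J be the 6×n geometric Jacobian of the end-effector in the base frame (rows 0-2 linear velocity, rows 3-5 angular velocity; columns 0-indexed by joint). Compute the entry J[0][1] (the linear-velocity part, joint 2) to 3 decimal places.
axis z_1 = (0.8660,-0.5000,0.0000); lever o_n−o_1 = (-5.0981,-2.8301,5.0000)
cross product → J_v[:, 1] = (-2.5000,-4.3301,-5.0000)
J_ω[:, 1] = z_1
entry J[0][1] = -2.5000

-2.500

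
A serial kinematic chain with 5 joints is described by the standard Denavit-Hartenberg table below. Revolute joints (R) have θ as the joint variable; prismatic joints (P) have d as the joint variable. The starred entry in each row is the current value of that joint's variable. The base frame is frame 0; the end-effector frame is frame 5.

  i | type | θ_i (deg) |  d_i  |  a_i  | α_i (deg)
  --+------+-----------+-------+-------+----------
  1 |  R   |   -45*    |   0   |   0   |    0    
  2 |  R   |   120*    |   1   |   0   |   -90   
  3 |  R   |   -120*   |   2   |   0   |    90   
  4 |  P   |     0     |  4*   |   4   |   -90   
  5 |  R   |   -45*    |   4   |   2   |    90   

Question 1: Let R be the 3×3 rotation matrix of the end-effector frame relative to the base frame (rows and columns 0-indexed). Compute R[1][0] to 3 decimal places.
End-effector x-axis (col 0 of R) = (-0.2500,-0.9330,0.2588)
R[1][0] = -0.9330

-0.933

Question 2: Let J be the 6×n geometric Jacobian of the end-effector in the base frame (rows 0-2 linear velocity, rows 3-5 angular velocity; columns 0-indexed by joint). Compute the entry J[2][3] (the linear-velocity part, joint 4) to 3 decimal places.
-0.500

prismatic axis z_3 = (-0.2241,-0.8365,-0.5000)
J_v[:, 3] = z_3; J_ω[:, 3] = (0,0,0)
entry J[2][3] = -0.5000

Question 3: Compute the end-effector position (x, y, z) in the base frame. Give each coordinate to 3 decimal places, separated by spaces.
-7.710 -5.591 2.982

after link 1: o_1 = (0.0000, 0.0000, 0.0000)
after link 2: o_2 = (0.0000, 0.0000, 1.0000)
after link 3: o_3 = (-1.9319, 0.5176, 1.0000)
after link 4: o_4 = (-3.3461, -4.7603, 2.4641)
after link 5: o_5 = (-7.7098, -5.5910, 2.9817)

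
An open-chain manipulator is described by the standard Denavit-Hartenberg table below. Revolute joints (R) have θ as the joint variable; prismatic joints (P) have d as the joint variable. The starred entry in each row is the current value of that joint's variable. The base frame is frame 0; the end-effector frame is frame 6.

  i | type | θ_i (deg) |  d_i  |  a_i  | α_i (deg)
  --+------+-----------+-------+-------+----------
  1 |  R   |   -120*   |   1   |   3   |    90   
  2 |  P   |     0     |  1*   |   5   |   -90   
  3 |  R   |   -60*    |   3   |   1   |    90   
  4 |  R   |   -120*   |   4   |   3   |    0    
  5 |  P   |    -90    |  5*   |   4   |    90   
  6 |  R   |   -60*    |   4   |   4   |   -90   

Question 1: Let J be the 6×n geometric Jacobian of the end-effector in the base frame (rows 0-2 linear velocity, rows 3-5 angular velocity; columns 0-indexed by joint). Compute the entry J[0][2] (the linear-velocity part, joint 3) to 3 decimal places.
-5.536

axis z_2 = (0.0000,0.0000,1.0000); lever o_n−o_2 = (3.6962,5.5359,6.8660)
cross product → J_v[:, 2] = (-5.5359,3.6962,0.0000)
J_ω[:, 2] = z_2
entry J[0][2] = -5.5359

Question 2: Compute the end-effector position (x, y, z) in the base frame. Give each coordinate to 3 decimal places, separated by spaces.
-1.170 -0.892 7.866

after link 1: o_1 = (-1.5000, -2.5981, 1.0000)
after link 2: o_2 = (-4.8660, -6.4282, 1.0000)
after link 3: o_3 = (-5.8660, -6.4282, 4.0000)
after link 4: o_4 = (-4.3660, -2.4282, 1.4019)
after link 5: o_5 = (-0.9019, 2.5718, 3.4019)
after link 6: o_6 = (-1.1699, -0.8923, 7.8660)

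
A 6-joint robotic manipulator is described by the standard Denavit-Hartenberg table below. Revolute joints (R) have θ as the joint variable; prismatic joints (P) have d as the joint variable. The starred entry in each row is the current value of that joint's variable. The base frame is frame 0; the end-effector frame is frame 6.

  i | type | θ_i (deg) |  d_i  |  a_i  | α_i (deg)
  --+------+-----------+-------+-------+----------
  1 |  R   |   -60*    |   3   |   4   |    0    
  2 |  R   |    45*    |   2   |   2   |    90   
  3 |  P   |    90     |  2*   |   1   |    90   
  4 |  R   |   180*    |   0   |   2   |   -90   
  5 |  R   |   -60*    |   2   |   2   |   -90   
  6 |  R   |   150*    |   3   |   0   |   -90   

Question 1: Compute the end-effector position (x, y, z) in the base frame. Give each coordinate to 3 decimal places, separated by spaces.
after link 1: o_1 = (2.0000, -3.4641, 3.0000)
after link 2: o_2 = (3.9319, -3.9817, 5.0000)
after link 3: o_3 = (3.4142, -5.9136, 6.0000)
after link 4: o_4 = (3.4142, -5.9136, 4.0000)
after link 5: o_5 = (5.6049, -4.4300, 3.0000)
after link 6: o_6 = (4.1560, -4.0418, 0.4019)

4.156 -4.042 0.402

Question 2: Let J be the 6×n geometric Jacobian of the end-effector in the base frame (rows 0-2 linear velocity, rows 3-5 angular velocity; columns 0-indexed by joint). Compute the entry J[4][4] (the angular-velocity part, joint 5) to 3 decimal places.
0.966

axis z_4 = (0.2588,0.9659,-0.0000); lever o_n−o_4 = (0.7418,1.8718,-3.5981)
cross product → J_v[:, 4] = (-3.4755,0.9313,-0.2321)
J_ω[:, 4] = z_4
entry J[4][4] = 0.9659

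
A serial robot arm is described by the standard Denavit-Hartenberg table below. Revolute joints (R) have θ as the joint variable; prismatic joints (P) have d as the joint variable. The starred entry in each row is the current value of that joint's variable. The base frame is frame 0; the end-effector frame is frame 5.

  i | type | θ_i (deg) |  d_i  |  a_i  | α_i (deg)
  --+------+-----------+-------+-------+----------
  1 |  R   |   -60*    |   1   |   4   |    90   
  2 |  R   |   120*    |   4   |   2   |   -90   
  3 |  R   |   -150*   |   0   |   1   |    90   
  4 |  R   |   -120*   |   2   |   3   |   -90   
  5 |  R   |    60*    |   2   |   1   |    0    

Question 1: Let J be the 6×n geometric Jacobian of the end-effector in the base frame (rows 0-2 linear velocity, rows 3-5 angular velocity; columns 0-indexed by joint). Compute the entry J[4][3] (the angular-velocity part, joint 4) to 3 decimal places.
axis z_3 = (0.8750,0.2165,-0.4330); lever o_n−o_3 = (2.7416,-2.7666,1.5380)
cross product → J_v[:, 3] = (-0.8650,-2.5329,-3.0143)
J_ω[:, 3] = z_3
entry J[4][3] = 0.2165

0.217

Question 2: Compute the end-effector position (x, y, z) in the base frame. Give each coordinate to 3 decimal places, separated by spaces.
0.561 -7.990 3.520

after link 1: o_1 = (2.0000, -3.4641, 1.0000)
after link 2: o_2 = (-1.9641, -4.5981, 2.7321)
after link 3: o_3 = (-2.1806, -5.2231, 1.9821)
after link 4: o_4 = (1.0192, -5.8011, 3.5401)
after link 5: o_5 = (0.5610, -7.9897, 3.5200)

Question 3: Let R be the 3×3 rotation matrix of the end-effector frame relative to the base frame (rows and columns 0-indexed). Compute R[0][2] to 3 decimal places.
End-effector z-axis (col 2 of R) = (0.0290,-0.9163,-0.3995)
R[0][2] = 0.0290

0.029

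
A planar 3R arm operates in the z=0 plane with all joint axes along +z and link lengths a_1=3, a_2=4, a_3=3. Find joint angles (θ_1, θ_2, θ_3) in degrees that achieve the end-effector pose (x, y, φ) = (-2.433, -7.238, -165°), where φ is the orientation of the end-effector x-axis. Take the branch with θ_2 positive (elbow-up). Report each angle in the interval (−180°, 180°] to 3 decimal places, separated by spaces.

-111.778 45.010 -98.232

wrist centre = target − a_3·(cos φ, sin φ) = (0.4648, -6.4615)
cos θ_2 = (41.9676−3²−4²)/(2·3·4) = 0.7070; θ_2 = 45.0102° (elbow-up)
β = atan2(-6.4615,0.4648) = -85.8858°; ψ = atan2(2.8289,5.8279) = 25.8924°
θ_1 = β − ψ = -111.7782°
θ_3 = φ − θ_1 − θ_2 = -98.2320° (wrapped to (-180°,180°])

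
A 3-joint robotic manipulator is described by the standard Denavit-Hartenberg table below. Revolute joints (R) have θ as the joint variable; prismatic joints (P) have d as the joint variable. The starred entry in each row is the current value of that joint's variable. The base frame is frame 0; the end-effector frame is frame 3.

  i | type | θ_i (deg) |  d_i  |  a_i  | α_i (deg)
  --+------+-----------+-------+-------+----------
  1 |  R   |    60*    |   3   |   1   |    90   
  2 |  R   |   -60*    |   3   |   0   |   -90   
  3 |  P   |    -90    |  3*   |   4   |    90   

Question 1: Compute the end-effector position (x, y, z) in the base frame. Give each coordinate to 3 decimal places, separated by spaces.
after link 1: o_1 = (0.5000, 0.8660, 3.0000)
after link 2: o_2 = (3.0981, -0.6340, 3.0000)
after link 3: o_3 = (7.8612, -0.3840, 4.5000)

7.861 -0.384 4.500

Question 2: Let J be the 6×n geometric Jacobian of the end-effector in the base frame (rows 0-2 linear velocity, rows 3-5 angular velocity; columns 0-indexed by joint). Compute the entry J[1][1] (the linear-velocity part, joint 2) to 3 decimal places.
axis z_1 = (0.8660,-0.5000,0.0000); lever o_n−o_1 = (7.3612,-1.2500,1.5000)
cross product → J_v[:, 1] = (-0.7500,-1.2990,2.5981)
J_ω[:, 1] = z_1
entry J[1][1] = -1.2990

-1.299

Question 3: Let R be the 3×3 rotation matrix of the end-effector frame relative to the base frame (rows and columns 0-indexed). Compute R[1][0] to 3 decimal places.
End-effector x-axis (col 0 of R) = (0.8660,-0.5000,-0.0000)
R[1][0] = -0.5000

-0.500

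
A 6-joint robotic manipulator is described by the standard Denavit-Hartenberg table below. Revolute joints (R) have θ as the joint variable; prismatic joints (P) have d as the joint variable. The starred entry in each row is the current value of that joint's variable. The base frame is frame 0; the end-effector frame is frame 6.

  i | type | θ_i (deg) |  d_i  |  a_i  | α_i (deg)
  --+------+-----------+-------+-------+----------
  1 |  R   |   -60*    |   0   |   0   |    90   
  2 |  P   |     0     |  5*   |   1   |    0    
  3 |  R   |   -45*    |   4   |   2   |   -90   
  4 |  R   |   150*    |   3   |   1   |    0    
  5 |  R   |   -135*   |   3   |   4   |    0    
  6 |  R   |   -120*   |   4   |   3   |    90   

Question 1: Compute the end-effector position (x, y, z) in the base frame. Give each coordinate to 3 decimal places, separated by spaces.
after link 1: o_1 = (0.0000, 0.0000, 0.0000)
after link 2: o_2 = (-3.8301, -3.3660, 0.0000)
after link 3: o_3 = (-6.5871, -6.5908, -1.4142)
after link 4: o_4 = (-5.3996, -7.6476, 1.3195)
after link 5: o_5 = (-2.0764, -11.3331, 0.7087)
after link 6: o_6 = (-3.4462, -14.7560, 4.0862)

-3.446 -14.756 4.086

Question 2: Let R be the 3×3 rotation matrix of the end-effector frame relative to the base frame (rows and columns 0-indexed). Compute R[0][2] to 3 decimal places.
End-effector z-axis (col 2 of R) = (-0.1174,0.7209,0.6830)
R[0][2] = -0.1174

-0.117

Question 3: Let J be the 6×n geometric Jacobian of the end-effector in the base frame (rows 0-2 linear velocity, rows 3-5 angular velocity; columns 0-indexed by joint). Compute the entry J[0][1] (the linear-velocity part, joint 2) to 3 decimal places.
prismatic axis z_1 = (-0.8660,-0.5000,0.0000)
J_v[:, 1] = z_1; J_ω[:, 1] = (0,0,0)
entry J[0][1] = -0.8660

-0.866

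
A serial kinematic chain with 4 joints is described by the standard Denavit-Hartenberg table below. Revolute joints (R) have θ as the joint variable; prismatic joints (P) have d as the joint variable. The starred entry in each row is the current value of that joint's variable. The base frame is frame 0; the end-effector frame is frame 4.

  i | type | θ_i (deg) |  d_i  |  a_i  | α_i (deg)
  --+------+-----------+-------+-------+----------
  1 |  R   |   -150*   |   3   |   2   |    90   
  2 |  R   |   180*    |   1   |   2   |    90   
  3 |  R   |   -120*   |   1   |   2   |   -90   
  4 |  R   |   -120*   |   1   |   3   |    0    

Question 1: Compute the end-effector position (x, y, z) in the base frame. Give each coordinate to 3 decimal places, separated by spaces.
0.500 0.366 6.598

after link 1: o_1 = (-1.7321, -1.0000, 3.0000)
after link 2: o_2 = (-0.5000, 0.8660, 3.0000)
after link 3: o_3 = (-0.5000, -1.1340, 4.0000)
after link 4: o_4 = (0.5000, 0.3660, 6.5981)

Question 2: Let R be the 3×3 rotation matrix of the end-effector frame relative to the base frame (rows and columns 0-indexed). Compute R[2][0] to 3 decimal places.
End-effector x-axis (col 0 of R) = (-0.0000,0.5000,0.8660)
R[2][0] = 0.8660

0.866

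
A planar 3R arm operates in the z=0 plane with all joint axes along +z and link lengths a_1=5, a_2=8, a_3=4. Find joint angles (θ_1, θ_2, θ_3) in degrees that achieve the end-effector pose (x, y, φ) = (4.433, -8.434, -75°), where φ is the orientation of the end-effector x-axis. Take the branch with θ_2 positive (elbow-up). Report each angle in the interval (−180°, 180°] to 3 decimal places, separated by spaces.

-149.994 134.999 -60.005

wrist centre = target − a_3·(cos φ, sin φ) = (3.3977, -4.5703)
cos θ_2 = (32.4321−5²−8²)/(2·5·8) = -0.7071; θ_2 = 134.9993° (elbow-up)
β = atan2(-4.5703,3.3977) = -53.3716°; ψ = atan2(5.6569,-0.6568) = 96.6226°
θ_1 = β − ψ = -149.9941°
θ_3 = φ − θ_1 − θ_2 = -60.0052° (wrapped to (-180°,180°])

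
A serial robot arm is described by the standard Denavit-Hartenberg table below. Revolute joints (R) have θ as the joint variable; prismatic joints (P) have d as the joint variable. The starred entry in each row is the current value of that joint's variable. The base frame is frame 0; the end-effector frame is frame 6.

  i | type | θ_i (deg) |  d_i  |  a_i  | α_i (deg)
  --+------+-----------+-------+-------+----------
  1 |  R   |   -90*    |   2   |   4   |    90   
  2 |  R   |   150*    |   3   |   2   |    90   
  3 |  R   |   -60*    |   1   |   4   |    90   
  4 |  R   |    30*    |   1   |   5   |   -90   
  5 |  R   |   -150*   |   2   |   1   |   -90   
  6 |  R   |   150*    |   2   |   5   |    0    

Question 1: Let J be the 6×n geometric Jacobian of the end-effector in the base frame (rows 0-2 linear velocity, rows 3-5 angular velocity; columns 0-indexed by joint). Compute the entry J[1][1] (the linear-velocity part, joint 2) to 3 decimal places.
axis z_1 = (-1.0000,-0.0000,0.0000); lever o_n−o_1 = (7.8771,3.5991,7.8618)
cross product → J_v[:, 1] = (-0.0000,7.8618,-3.5991)
J_ω[:, 1] = z_1
entry J[1][1] = 7.8618

7.862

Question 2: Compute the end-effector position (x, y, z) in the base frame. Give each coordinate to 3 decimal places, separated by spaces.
7.877 -0.401 9.862

after link 1: o_1 = (0.0000, -4.0000, 2.0000)
after link 2: o_2 = (-3.0000, -2.2679, 3.0000)
after link 3: o_3 = (0.4641, -1.0359, 4.8660)
after link 4: o_4 = (4.7141, -1.1609, 7.6806)
after link 5: o_5 = (3.4486, -2.9432, 8.1516)
after link 6: o_6 = (7.8771, -0.4009, 9.8618)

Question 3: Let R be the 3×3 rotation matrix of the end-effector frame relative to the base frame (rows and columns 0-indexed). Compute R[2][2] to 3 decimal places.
-0.050

End-effector z-axis (col 2 of R) = (0.8080,-0.5870,-0.0502)
R[2][2] = -0.0502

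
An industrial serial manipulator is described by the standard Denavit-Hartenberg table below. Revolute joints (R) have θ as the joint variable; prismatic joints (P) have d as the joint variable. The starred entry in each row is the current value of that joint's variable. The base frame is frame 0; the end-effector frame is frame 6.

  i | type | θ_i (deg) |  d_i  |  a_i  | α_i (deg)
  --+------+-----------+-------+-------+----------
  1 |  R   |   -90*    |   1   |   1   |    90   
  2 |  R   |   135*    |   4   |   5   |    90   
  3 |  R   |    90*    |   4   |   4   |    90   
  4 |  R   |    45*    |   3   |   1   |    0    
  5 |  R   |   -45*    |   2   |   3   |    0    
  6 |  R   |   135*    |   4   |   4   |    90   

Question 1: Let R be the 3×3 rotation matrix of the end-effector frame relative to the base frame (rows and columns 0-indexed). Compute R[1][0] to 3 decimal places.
End-effector x-axis (col 0 of R) = (0.7071,-0.5000,0.5000)
R[1][0] = -0.5000

-0.500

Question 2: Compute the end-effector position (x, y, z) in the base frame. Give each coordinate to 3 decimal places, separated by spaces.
after link 1: o_1 = (0.0000, -1.0000, 1.0000)
after link 2: o_2 = (-4.0000, 2.5355, 4.5355)
after link 3: o_3 = (-8.0000, -0.2929, 7.3640)
after link 4: o_4 = (-8.7071, 1.3284, 9.9853)
after link 5: o_5 = (-11.7071, 2.7426, 11.3995)
after link 6: o_6 = (-8.8787, 3.5711, 16.2279)

-8.879 3.571 16.228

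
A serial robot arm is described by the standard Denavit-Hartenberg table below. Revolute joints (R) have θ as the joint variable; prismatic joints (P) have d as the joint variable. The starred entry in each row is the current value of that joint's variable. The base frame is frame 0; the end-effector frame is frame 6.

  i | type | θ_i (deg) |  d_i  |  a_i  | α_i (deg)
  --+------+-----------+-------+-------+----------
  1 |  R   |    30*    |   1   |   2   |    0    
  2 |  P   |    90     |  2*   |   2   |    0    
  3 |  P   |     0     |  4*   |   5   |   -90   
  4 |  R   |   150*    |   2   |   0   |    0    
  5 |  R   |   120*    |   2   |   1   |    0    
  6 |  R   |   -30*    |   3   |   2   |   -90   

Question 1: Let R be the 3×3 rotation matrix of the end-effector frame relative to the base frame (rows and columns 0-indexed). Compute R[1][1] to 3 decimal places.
0.500

End-effector y-axis (col 1 of R) = (0.8660,0.5000,-0.0000)
R[1][1] = 0.5000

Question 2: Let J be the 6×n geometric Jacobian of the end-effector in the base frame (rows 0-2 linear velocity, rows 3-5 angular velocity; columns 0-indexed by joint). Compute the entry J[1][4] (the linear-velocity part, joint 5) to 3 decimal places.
axis z_4 = (-0.8660,-0.5000,0.0000); lever o_n−o_4 = (-3.8301,-3.3660,2.7321)
cross product → J_v[:, 4] = (-1.3660,2.3660,1.0000)
J_ω[:, 4] = z_4
entry J[1][4] = 2.3660

2.366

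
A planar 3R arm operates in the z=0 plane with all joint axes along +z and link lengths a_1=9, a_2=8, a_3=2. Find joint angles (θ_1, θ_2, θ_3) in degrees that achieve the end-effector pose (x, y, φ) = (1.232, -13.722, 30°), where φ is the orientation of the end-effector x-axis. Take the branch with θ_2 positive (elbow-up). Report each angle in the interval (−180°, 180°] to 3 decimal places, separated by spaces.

wrist centre = target − a_3·(cos φ, sin φ) = (-0.5001, -14.7220)
cos θ_2 = (216.9873−9²−8²)/(2·9·8) = 0.4999; θ_2 = 60.0058° (elbow-up)
β = atan2(-14.7220,-0.5001) = -91.9454°; ψ = atan2(6.9286,12.9993) = 28.0576°
θ_1 = β − ψ = -120.0029°
θ_3 = φ − θ_1 − θ_2 = 89.9971° (wrapped to (-180°,180°])

-120.003 60.006 89.997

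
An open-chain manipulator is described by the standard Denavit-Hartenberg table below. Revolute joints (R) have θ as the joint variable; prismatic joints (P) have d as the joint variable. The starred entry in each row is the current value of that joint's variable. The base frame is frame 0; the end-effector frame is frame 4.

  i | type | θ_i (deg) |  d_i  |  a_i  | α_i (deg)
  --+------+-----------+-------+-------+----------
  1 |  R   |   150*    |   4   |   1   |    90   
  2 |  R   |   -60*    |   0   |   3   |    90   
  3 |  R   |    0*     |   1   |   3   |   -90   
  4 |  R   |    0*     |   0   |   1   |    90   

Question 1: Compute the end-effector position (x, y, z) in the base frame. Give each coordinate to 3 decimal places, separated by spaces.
after link 1: o_1 = (-0.8660, 0.5000, 4.0000)
after link 2: o_2 = (-2.1651, 1.2500, 1.4019)
after link 3: o_3 = (-2.7141, 1.5670, -1.6962)
after link 4: o_4 = (-3.1471, 1.8170, -2.5622)

-3.147 1.817 -2.562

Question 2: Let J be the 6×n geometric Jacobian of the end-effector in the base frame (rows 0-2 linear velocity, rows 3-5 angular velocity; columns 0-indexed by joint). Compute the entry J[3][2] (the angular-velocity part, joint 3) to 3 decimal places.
axis z_2 = (0.7500,-0.4330,-0.5000); lever o_n−o_2 = (-0.9821,0.5670,-3.9641)
cross product → J_v[:, 2] = (2.0000,3.4641,0.0000)
J_ω[:, 2] = z_2
entry J[3][2] = 0.7500

0.750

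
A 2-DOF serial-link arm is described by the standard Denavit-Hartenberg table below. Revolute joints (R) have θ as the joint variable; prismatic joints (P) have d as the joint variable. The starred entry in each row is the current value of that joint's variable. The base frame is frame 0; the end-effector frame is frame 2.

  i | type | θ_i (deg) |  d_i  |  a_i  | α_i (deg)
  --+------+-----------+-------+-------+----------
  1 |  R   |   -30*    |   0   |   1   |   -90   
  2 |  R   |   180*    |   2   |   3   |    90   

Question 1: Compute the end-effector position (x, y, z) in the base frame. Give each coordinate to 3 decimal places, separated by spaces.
after link 1: o_1 = (0.8660, -0.5000, 0.0000)
after link 2: o_2 = (-0.7321, 2.7321, -0.0000)

-0.732 2.732 -0.000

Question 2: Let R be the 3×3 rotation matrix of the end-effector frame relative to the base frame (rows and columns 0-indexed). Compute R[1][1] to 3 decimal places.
End-effector y-axis (col 1 of R) = (0.5000,0.8660,0.0000)
R[1][1] = 0.8660

0.866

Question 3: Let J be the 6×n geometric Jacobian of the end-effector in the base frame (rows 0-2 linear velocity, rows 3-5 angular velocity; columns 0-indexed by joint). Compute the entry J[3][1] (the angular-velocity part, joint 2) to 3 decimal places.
axis z_1 = (0.5000,0.8660,0.0000); lever o_n−o_1 = (-1.5981,3.2321,-0.0000)
cross product → J_v[:, 1] = (-0.0000,0.0000,3.0000)
J_ω[:, 1] = z_1
entry J[3][1] = 0.5000

0.500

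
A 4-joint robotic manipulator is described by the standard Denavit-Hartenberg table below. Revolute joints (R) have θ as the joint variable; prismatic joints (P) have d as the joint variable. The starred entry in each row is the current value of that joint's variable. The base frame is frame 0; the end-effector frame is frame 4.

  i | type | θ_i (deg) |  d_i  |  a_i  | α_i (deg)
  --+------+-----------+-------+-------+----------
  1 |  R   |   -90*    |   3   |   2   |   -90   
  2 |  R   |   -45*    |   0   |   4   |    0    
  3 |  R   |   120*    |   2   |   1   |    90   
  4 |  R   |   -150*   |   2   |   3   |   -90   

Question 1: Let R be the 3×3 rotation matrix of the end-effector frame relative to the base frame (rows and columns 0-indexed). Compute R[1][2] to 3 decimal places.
End-effector z-axis (col 2 of R) = (-0.8660,-0.1294,-0.4830)
R[1][2] = -0.1294

-0.129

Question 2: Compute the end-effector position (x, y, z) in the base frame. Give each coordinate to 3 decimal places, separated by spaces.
0.500 -6.347 7.890

after link 1: o_1 = (0.0000, -2.0000, 3.0000)
after link 2: o_2 = (0.0000, -4.8284, 5.8284)
after link 3: o_3 = (2.0000, -5.0872, 4.8625)
after link 4: o_4 = (0.5000, -6.3467, 7.8897)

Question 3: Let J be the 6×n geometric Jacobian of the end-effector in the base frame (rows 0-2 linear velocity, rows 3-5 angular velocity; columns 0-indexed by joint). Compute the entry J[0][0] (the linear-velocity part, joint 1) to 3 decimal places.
6.347

axis z_0 = ẑ; lever o_n−o_0 = (0.5000,-6.3467,7.8897)
cross product → J_v[:, 0] = (6.3467,0.5000,-0.0000)
J_ω[:, 0] = z_0
entry J[0][0] = 6.3467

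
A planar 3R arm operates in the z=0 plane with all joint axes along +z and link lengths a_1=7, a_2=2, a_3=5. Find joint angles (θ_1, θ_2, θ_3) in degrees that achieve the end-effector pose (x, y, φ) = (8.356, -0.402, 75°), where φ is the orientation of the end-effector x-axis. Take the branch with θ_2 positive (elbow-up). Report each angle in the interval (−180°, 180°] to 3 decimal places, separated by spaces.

wrist centre = target − a_3·(cos φ, sin φ) = (7.0619, -5.2316)
cos θ_2 = (77.2404−7²−2²)/(2·7·2) = 0.8657; θ_2 = 30.0338° (elbow-up)
β = atan2(-5.2316,7.0619) = -36.5319°; ψ = atan2(1.0010,8.7315) = 6.5401°
θ_1 = β − ψ = -43.0721°
θ_3 = φ − θ_1 − θ_2 = 88.0383° (wrapped to (-180°,180°])

-43.072 30.034 88.038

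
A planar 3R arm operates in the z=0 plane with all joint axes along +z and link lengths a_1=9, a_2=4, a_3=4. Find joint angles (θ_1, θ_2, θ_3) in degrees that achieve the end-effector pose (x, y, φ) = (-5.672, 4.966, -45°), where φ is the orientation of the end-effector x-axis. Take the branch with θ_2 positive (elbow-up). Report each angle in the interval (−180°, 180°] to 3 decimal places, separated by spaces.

wrist centre = target − a_3·(cos φ, sin φ) = (-8.5004, 7.7944)
cos θ_2 = (133.0104−9²−4²)/(2·9·4) = 0.5001; θ_2 = 59.9905° (elbow-up)
β = atan2(7.7944,-8.5004) = 137.4809°; ψ = atan2(3.4638,11.0006) = 17.4777°
θ_1 = β − ψ = 120.0031°
θ_3 = φ − θ_1 − θ_2 = 135.0064° (wrapped to (-180°,180°])

120.003 59.990 135.006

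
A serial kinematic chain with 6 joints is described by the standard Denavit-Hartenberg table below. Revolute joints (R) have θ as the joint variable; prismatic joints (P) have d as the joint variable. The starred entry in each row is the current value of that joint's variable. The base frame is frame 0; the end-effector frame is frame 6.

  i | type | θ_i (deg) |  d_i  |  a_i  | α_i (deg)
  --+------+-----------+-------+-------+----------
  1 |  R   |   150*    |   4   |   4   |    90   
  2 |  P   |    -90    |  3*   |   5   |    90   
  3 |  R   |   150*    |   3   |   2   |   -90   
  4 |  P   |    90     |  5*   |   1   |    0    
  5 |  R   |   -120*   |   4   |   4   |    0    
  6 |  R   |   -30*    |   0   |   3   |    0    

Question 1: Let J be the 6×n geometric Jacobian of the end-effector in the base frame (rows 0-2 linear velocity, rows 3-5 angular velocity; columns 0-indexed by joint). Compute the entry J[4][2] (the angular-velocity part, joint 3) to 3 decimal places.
-0.500

axis z_2 = (0.8660,-0.5000,-0.0000); lever o_n−o_2 = (3.5580,-7.0335,10.5311)
cross product → J_v[:, 2] = (-5.2655,-9.1202,-4.3122)
J_ω[:, 2] = z_2
entry J[4][2] = -0.5000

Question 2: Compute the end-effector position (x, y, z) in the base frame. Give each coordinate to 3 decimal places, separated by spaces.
1.594 -2.435 9.531

after link 1: o_1 = (-3.4641, 2.0000, 4.0000)
after link 2: o_2 = (-1.9641, 4.5981, -1.0000)
after link 3: o_3 = (1.1340, 3.9641, 0.7321)
after link 4: o_4 = (-1.8971, 0.7141, 3.2321)
after link 5: o_5 = (-1.0311, -1.7859, 8.2321)
after link 6: o_6 = (1.5939, -2.4354, 9.5311)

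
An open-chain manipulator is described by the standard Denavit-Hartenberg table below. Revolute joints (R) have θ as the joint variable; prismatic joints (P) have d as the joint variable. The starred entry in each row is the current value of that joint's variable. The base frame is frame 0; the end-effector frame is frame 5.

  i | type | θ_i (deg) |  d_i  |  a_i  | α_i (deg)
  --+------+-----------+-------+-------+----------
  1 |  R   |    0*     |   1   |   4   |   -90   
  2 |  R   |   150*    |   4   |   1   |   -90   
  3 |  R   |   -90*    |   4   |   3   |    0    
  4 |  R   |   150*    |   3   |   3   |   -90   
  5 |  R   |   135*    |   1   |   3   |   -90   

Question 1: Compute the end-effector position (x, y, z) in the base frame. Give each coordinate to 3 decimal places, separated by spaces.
after link 1: o_1 = (4.0000, 0.0000, 1.0000)
after link 2: o_2 = (3.1340, 4.0000, 0.5000)
after link 3: o_3 = (1.1340, 7.0000, 3.9641)
after link 4: o_4 = (-1.6651, 4.4019, 5.8122)
after link 5: o_5 = (1.0642, 5.7390, 4.9384)

1.064 5.739 4.938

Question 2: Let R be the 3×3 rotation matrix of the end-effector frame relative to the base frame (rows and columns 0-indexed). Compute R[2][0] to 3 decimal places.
End-effector x-axis (col 0 of R) = (0.6597,0.6124,-0.4356)
R[2][0] = -0.4356

-0.436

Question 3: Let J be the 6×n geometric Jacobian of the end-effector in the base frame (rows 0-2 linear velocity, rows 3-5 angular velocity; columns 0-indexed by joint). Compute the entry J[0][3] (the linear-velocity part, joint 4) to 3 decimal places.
axis z_3 = (-0.5000,0.0000,0.8660); lever o_n−o_3 = (-0.0698,-1.2610,0.9743)
cross product → J_v[:, 3] = (1.0920,0.4267,0.6305)
J_ω[:, 3] = z_3
entry J[0][3] = 1.0920

1.092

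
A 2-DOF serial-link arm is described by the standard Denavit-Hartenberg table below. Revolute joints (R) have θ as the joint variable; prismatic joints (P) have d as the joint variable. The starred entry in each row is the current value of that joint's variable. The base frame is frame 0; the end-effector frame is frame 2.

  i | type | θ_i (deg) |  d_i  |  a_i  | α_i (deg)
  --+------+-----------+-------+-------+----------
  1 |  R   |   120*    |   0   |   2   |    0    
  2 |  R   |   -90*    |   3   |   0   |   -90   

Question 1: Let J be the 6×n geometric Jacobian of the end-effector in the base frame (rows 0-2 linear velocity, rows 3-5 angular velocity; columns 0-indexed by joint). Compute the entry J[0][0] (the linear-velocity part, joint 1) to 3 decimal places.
-1.732

axis z_0 = ẑ; lever o_n−o_0 = (-1.0000,1.7321,3.0000)
cross product → J_v[:, 0] = (-1.7321,-1.0000,0.0000)
J_ω[:, 0] = z_0
entry J[0][0] = -1.7321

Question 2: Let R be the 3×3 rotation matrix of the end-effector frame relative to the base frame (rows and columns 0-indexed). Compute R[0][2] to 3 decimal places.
End-effector z-axis (col 2 of R) = (-0.5000,0.8660,0.0000)
R[0][2] = -0.5000

-0.500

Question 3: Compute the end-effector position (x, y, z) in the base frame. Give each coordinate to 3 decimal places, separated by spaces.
after link 1: o_1 = (-1.0000, 1.7321, 0.0000)
after link 2: o_2 = (-1.0000, 1.7321, 3.0000)

-1.000 1.732 3.000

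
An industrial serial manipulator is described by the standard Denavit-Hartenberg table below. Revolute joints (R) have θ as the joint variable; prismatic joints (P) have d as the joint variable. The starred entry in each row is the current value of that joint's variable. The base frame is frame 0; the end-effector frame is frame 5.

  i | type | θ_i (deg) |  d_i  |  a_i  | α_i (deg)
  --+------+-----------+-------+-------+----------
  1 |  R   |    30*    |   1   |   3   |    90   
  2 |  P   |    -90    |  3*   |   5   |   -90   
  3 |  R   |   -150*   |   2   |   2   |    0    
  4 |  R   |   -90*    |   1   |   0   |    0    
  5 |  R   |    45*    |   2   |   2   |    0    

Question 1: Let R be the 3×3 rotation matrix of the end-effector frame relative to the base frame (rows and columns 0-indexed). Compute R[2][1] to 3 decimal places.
End-effector y-axis (col 1 of R) = (0.4830,-0.8365,0.2588)
R[2][1] = 0.2588

0.259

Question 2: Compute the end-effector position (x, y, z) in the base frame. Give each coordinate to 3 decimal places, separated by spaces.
8.669 0.984 -0.336

after link 1: o_1 = (2.5981, 1.5000, 1.0000)
after link 2: o_2 = (4.0981, -1.0981, -4.0000)
after link 3: o_3 = (6.3301, -0.9641, -2.2679)
after link 4: o_4 = (7.1962, -0.4641, -2.2679)
after link 5: o_5 = (8.6694, 0.9842, -0.3361)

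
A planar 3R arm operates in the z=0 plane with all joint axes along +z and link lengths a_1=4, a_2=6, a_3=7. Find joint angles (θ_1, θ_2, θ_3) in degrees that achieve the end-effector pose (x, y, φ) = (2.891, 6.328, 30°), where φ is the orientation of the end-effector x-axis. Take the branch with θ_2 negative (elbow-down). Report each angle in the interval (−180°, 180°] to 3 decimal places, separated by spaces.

-128.444 -135.008 -66.548

wrist centre = target − a_3·(cos φ, sin φ) = (-3.1712, 2.8280)
cos θ_2 = (18.0540−4²−6²)/(2·4·6) = -0.7072; θ_2 = -135.0083° (elbow-down)
β = atan2(2.8280,-3.1712) = 138.2740°; ψ = atan2(-4.2420,-0.2433) = -93.2820°
θ_1 = β − ψ = 231.5560°
θ_3 = φ − θ_1 − θ_2 = -66.5477° (wrapped to (-180°,180°])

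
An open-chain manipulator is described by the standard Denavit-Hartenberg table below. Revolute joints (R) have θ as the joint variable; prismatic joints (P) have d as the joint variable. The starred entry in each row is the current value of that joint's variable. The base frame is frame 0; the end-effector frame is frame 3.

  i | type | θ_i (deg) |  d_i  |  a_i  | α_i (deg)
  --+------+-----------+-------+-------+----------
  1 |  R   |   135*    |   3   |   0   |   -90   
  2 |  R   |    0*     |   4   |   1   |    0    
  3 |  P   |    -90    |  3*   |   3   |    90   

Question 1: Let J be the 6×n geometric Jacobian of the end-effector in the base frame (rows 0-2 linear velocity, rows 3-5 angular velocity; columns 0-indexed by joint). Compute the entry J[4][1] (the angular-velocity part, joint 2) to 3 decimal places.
axis z_1 = (-0.7071,-0.7071,0.0000); lever o_n−o_1 = (-5.6569,-4.2426,3.0000)
cross product → J_v[:, 1] = (-2.1213,2.1213,-1.0000)
J_ω[:, 1] = z_1
entry J[4][1] = -0.7071

-0.707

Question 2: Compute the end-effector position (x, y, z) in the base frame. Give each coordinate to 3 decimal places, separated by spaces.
after link 1: o_1 = (0.0000, 0.0000, 3.0000)
after link 2: o_2 = (-3.5355, -2.1213, 3.0000)
after link 3: o_3 = (-5.6569, -4.2426, 6.0000)

-5.657 -4.243 6.000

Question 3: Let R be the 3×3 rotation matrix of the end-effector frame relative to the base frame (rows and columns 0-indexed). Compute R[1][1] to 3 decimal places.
End-effector y-axis (col 1 of R) = (-0.7071,-0.7071,0.0000)
R[1][1] = -0.7071

-0.707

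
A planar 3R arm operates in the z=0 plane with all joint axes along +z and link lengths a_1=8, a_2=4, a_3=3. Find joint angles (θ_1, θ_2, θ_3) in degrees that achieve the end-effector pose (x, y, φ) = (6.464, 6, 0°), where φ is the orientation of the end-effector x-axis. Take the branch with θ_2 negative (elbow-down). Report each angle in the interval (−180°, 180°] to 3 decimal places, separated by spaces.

wrist centre = target − a_3·(cos φ, sin φ) = (3.4640, 6.0000)
cos θ_2 = (47.9993−8²−4²)/(2·8·4) = -0.5000; θ_2 = -120.0007° (elbow-down)
β = atan2(6.0000,3.4640) = 60.0007°; ψ = atan2(-3.4641,6.0000) = -30.0000°
θ_1 = β − ψ = 90.0007°
θ_3 = φ − θ_1 − θ_2 = 30.0000° (wrapped to (-180°,180°])

90.001 -120.001 30.000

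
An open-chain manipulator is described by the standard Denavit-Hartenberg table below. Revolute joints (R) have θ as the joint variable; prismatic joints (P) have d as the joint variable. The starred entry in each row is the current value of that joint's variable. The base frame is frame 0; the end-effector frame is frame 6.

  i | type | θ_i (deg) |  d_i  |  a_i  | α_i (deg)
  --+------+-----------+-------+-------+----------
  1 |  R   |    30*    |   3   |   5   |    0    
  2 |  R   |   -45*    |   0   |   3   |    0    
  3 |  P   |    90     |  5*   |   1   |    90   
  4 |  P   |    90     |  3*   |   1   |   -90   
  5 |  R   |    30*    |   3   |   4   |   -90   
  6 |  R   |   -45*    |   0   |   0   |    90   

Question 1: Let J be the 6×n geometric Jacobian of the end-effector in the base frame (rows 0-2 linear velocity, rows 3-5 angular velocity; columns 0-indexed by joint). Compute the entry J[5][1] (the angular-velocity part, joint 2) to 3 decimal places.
1.000

axis z_1 = (0.0000,0.0000,1.0000); lever o_n−o_1 = (3.3461,-2.9671,9.4641)
cross product → J_v[:, 1] = (2.9671,3.3461,-0.0000)
J_ω[:, 1] = z_1
entry J[5][1] = 1.0000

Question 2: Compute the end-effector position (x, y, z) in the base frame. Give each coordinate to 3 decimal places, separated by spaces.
7.676 -0.467 12.464

after link 1: o_1 = (4.3301, 2.5000, 3.0000)
after link 2: o_2 = (7.2279, 1.7235, 3.0000)
after link 3: o_3 = (7.4867, 2.6895, 8.0000)
after link 4: o_4 = (10.3845, 1.9130, 9.0000)
after link 5: o_5 = (7.6762, -0.4671, 12.4641)
after link 6: o_6 = (7.6762, -0.4671, 12.4641)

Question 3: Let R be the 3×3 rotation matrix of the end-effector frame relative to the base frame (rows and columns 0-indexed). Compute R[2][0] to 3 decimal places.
0.612

End-effector x-axis (col 0 of R) = (-0.5245,-0.5915,0.6124)
R[2][0] = 0.6124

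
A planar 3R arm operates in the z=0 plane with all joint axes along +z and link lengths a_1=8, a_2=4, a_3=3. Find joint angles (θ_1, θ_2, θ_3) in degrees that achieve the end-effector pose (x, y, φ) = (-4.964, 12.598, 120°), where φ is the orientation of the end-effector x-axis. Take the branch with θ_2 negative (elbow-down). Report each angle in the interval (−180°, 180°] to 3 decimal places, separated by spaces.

128.213 -60.002 51.789

wrist centre = target − a_3·(cos φ, sin φ) = (-3.4640, 9.9999)
cos θ_2 = (111.9978−8²−4²)/(2·8·4) = 0.5000; θ_2 = -60.0023° (elbow-down)
β = atan2(9.9999,-3.4640) = 109.1062°; ψ = atan2(-3.4642,9.9999) = -19.1073°
θ_1 = β − ψ = 128.2135°
θ_3 = φ − θ_1 − θ_2 = 51.7888° (wrapped to (-180°,180°])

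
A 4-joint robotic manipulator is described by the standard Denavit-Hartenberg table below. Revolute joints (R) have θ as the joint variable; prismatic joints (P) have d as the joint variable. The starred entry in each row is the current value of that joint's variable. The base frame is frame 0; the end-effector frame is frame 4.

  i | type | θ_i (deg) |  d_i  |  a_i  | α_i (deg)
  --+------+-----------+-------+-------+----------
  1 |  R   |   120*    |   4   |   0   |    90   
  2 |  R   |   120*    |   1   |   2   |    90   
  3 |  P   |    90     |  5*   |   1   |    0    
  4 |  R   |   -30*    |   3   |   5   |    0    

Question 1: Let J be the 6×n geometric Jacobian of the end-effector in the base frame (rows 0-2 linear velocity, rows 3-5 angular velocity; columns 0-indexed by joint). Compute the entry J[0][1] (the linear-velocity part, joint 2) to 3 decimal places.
axis z_1 = (0.8660,0.5000,0.0000); lever o_n−o_1 = (3.1429,7.2165,7.8971)
cross product → J_v[:, 1] = (3.9486,-6.8391,4.6782)
J_ω[:, 1] = z_1
entry J[0][1] = 3.9486

3.949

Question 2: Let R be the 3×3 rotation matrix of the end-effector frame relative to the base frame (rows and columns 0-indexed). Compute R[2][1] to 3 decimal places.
End-effector y-axis (col 1 of R) = (0.2165,0.6250,-0.7500)
R[2][1] = -0.7500

-0.750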